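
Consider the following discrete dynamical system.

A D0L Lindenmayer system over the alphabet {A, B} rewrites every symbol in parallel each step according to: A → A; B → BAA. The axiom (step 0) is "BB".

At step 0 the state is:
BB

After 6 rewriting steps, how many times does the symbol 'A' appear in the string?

24

step 0: BB
step 1: BAABAA
step 2: BAAAABAAAA
step 3: BAAAAAABAAAAAA
step 4: BAAAAAAAABAAAAAAAA
step 5: BAAAAAAAAAABAAAAAAAAAA
step 6: BAAAAAAAAAAAABAAAAAAAAAAAA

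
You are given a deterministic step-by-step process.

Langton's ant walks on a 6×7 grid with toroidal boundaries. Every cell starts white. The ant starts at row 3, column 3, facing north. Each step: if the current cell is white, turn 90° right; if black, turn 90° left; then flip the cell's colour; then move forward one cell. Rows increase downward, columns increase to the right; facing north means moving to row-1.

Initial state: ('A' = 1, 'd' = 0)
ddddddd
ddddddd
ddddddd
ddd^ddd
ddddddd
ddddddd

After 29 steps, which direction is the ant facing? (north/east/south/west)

east

t=0: ddddddd
ddddddd
ddddddd
ddd^ddd
ddddddd
ddddddd
t=1: ddddddd
ddddddd
ddddddd
dddA>dd
ddddddd
ddddddd
t=2: ddddddd
ddddddd
ddddddd
dddAAdd
ddddvdd
ddddddd
t=3: ddddddd
ddddddd
ddddddd
dddAAdd
ddd<Add
ddddddd
t=4: ddddddd
ddddddd
ddddddd
ddd^Add
dddAAdd
ddddddd
t=5: ddddddd
ddddddd
ddddddd
dd<dAdd
dddAAdd
ddddddd
t=6: ddddddd
ddddddd
dd^dddd
ddAdAdd
dddAAdd
ddddddd
t=7: ddddddd
ddddddd
ddA>ddd
ddAdAdd
dddAAdd
ddddddd
t=8: ddddddd
ddddddd
ddAAddd
ddAvAdd
dddAAdd
ddddddd
t=9: ddddddd
ddddddd
ddAAddd
dd<AAdd
dddAAdd
ddddddd
t=10: ddddddd
ddddddd
ddAAddd
dddAAdd
ddvAAdd
ddddddd
t=11: ddddddd
ddddddd
ddAAddd
dddAAdd
d<AAAdd
ddddddd
t=12: ddddddd
ddddddd
ddAAddd
d^dAAdd
dAAAAdd
ddddddd
t=13: ddddddd
ddddddd
ddAAddd
dA>AAdd
dAAAAdd
ddddddd
t=14: ddddddd
ddddddd
ddAAddd
dAAAAdd
dAvAAdd
ddddddd
t=15: ddddddd
ddddddd
ddAAddd
dAAAAdd
dAd>Add
ddddddd
t=16: ddddddd
ddddddd
ddAAddd
dAA^Add
dAddAdd
ddddddd
t=17: ddddddd
ddddddd
ddAAddd
dA<dAdd
dAddAdd
ddddddd
t=18: ddddddd
ddddddd
ddAAddd
dAddAdd
dAvdAdd
ddddddd
t=19: ddddddd
ddddddd
ddAAddd
dAddAdd
d<AdAdd
ddddddd
t=20: ddddddd
ddddddd
ddAAddd
dAddAdd
ddAdAdd
dvddddd
t=21: ddddddd
ddddddd
ddAAddd
dAddAdd
ddAdAdd
<Addddd
t=22: ddddddd
ddddddd
ddAAddd
dAddAdd
^dAdAdd
AAddddd
t=23: ddddddd
ddddddd
ddAAddd
dAddAdd
A>AdAdd
AAddddd
t=24: ddddddd
ddddddd
ddAAddd
dAddAdd
AAAdAdd
Avddddd
t=25: ddddddd
ddddddd
ddAAddd
dAddAdd
AAAdAdd
Ad>dddd
t=26: ddvdddd
ddddddd
ddAAddd
dAddAdd
AAAdAdd
AdAdddd
t=27: d<Adddd
ddddddd
ddAAddd
dAddAdd
AAAdAdd
AdAdddd
t=28: dAAdddd
ddddddd
ddAAddd
dAddAdd
AAAdAdd
A^Adddd
t=29: dAAdddd
ddddddd
ddAAddd
dAddAdd
AAAdAdd
AA>dddd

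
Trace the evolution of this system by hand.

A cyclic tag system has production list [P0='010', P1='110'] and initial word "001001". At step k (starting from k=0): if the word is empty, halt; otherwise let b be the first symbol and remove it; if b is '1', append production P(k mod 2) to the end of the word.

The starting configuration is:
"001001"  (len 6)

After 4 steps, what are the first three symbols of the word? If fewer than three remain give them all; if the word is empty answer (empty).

gen 0: "001001"  (len 6)
gen 1: "01001"  (len 5)
gen 2: "1001"  (len 4)
gen 3: "001010"  (len 6)
gen 4: "01010"  (len 5)

010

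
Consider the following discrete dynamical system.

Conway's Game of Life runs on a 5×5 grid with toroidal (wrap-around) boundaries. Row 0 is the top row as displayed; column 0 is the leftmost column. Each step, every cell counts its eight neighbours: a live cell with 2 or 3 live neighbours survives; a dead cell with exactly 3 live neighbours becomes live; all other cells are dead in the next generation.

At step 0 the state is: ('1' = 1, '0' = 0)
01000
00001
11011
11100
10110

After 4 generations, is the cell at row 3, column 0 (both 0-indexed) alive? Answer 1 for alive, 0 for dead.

0

t=0: 01000
00001
11011
11100
10110
t=1: 11111
01111
00010
00000
10011
t=2: 00000
00000
00011
00010
00000
t=3: 00000
00000
00011
00011
00000
t=4: 00000
00000
00011
00011
00000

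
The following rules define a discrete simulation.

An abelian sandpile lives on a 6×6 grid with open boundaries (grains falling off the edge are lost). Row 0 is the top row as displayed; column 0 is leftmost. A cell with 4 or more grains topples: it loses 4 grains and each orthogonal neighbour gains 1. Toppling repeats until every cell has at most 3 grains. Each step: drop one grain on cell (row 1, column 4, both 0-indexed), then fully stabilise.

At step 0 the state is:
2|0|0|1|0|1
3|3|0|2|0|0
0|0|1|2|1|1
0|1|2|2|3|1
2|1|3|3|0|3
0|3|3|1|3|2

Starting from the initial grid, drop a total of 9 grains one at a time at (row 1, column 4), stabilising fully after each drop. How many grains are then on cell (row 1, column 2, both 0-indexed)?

[0] 2|0|0|1|0|1
3|3|0|2|0|0
0|0|1|2|1|1
0|1|2|2|3|1
2|1|3|3|0|3
0|3|3|1|3|2
[1] 2|0|0|1|0|1
3|3|0|2|1|0
0|0|1|2|1|1
0|1|2|2|3|1
2|1|3|3|0|3
0|3|3|1|3|2
[2] 2|0|0|1|0|1
3|3|0|2|2|0
0|0|1|2|1|1
0|1|2|2|3|1
2|1|3|3|0|3
0|3|3|1|3|2
[3] 2|0|0|1|0|1
3|3|0|2|3|0
0|0|1|2|1|1
0|1|2|2|3|1
2|1|3|3|0|3
0|3|3|1|3|2
[4] 2|0|0|1|1|1
3|3|0|3|0|1
0|0|1|2|2|1
0|1|2|2|3|1
2|1|3|3|0|3
0|3|3|1|3|2
[5] 2|0|0|1|1|1
3|3|0|3|1|1
0|0|1|2|2|1
0|1|2|2|3|1
2|1|3|3|0|3
0|3|3|1|3|2
[6] 2|0|0|1|1|1
3|3|0|3|2|1
0|0|1|2|2|1
0|1|2|2|3|1
2|1|3|3|0|3
0|3|3|1|3|2
[7] 2|0|0|1|1|1
3|3|0|3|3|1
0|0|1|2|2|1
0|1|2|2|3|1
2|1|3|3|0|3
0|3|3|1|3|2
[8] 2|0|0|2|2|1
3|3|1|0|1|2
0|0|1|3|3|1
0|1|2|2|3|1
2|1|3|3|0|3
0|3|3|1|3|2
[9] 2|0|0|2|2|1
3|3|1|0|2|2
0|0|1|3|3|1
0|1|2|2|3|1
2|1|3|3|0|3
0|3|3|1|3|2

1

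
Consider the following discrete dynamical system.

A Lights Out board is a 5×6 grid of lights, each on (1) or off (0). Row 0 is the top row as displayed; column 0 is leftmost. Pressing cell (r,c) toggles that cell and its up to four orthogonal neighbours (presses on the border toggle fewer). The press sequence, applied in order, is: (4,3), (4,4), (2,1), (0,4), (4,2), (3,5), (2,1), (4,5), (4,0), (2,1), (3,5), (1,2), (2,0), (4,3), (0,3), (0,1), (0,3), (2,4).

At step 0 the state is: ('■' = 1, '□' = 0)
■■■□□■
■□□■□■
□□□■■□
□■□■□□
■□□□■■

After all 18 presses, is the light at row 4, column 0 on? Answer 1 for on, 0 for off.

0) ■■■□□■
■□□■□■
□□□■■□
□■□■□□
■□□□■■
1) ■■■□□■
■□□■□■
□□□■■□
□■□□□□
■□■■□■
2) ■■■□□■
■□□■□■
□□□■■□
□■□□■□
■□■□■□
3) ■■■□□■
■■□■□■
■■■■■□
□□□□■□
■□■□■□
4) ■■■■■□
■■□■■■
■■■■■□
□□□□■□
■□■□■□
5) ■■■■■□
■■□■■■
■■■■■□
□□■□■□
■■□■■□
6) ■■■■■□
■■□■■■
■■■■■■
□□■□□■
■■□■■■
7) ■■■■■□
■□□■■■
□□□■■■
□■■□□■
■■□■■■
8) ■■■■■□
■□□■■■
□□□■■■
□■■□□□
■■□■□□
9) ■■■■■□
■□□■■■
□□□■■■
■■■□□□
□□□■□□
10) ■■■■■□
■■□■■■
■■■■■■
■□■□□□
□□□■□□
11) ■■■■■□
■■□■■■
■■■■■□
■□■□■■
□□□■□■
12) ■■□■■□
■□■□■■
■■□■■□
■□■□■■
□□□■□■
13) ■■□■■□
□□■□■■
□□□■■□
□□■□■■
□□□■□■
14) ■■□■■□
□□■□■■
□□□■■□
□□■■■■
□□■□■■
15) ■■■□□□
□□■■■■
□□□■■□
□□■■■■
□□■□■■
16) □□□□□□
□■■■■■
□□□■■□
□□■■■■
□□■□■■
17) □□■■■□
□■■□■■
□□□■■□
□□■■■■
□□■□■■
18) □□■■■□
□■■□□■
□□□□□■
□□■■□■
□□■□■■

0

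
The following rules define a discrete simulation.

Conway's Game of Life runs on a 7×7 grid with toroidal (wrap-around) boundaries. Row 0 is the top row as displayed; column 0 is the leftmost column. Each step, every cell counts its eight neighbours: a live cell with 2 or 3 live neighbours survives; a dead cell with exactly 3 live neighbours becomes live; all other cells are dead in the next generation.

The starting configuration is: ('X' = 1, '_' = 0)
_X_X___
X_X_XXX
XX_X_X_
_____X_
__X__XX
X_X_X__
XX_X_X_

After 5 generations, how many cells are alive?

0) _X_X___
X_X_XXX
XX_X_X_
_____X_
__X__XX
X_X_X__
XX_X_X_
1) ___X___
_____X_
XXXX___
XXX__X_
_X_XXXX
X_X_X__
X__X__X
2) ____X_X
_X_XX__
X__XX__
_____X_
_______
__X____
XXXXX_X
3) ______X
X_X____
__XX_X_
____X__
_______
X_X____
XXX_X_X
4) __XX_XX
_XXX__X
_XXXX__
___XX__
_______
X_XX__X
__XX_XX
5) _______
______X
XX___X_
____X__
__X_X__
XXXXXXX
_______

14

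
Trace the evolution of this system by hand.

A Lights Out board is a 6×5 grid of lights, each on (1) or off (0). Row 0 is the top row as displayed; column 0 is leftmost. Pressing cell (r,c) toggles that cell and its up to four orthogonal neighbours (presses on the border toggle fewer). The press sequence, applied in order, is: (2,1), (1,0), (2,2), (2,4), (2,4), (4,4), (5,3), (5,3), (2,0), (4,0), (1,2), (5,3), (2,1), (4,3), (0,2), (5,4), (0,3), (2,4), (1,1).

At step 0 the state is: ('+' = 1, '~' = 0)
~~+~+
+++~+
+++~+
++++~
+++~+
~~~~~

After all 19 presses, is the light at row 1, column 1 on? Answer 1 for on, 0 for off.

0

t=0: ~~+~+
+++~+
+++~+
++++~
+++~+
~~~~~
t=1: ~~+~+
+~+~+
~~~~+
+~++~
+++~+
~~~~~
t=2: +~+~+
~++~+
+~~~+
+~++~
+++~+
~~~~~
t=3: +~+~+
~+~~+
+++++
+~~+~
+++~+
~~~~~
t=4: +~+~+
~+~~~
+++~~
+~~++
+++~+
~~~~~
t=5: +~+~+
~+~~+
+++++
+~~+~
+++~+
~~~~~
t=6: +~+~+
~+~~+
+++++
+~~++
++++~
~~~~+
t=7: +~+~+
~+~~+
+++++
+~~++
+++~~
~~++~
t=8: +~+~+
~+~~+
+++++
+~~++
++++~
~~~~+
t=9: +~+~+
++~~+
~~+++
~~~++
++++~
~~~~+
t=10: +~+~+
++~~+
~~+++
+~~++
~~++~
+~~~+
t=11: +~~~+
+~+++
~~~++
+~~++
~~++~
+~~~+
t=12: +~~~+
+~+++
~~~++
+~~++
~~+~~
+~++~
t=13: +~~~+
+++++
+++++
++~++
~~+~~
+~++~
t=14: +~~~+
+++++
+++++
++~~+
~~~++
+~+~~
t=15: +++++
++~++
+++++
++~~+
~~~++
+~+~~
t=16: +++++
++~++
+++++
++~~+
~~~+~
+~+++
t=17: ++~~~
++~~+
+++++
++~~+
~~~+~
+~+++
t=18: ++~~~
++~~~
+++~~
++~~~
~~~+~
+~+++
t=19: +~~~~
~~+~~
+~+~~
++~~~
~~~+~
+~+++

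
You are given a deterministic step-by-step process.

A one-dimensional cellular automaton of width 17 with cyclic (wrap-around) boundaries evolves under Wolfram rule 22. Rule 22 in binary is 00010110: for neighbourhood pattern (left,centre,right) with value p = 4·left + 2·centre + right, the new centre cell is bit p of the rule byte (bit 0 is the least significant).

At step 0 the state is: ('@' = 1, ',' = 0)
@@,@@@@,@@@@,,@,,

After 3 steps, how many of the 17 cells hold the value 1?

[0] @@,@@@@,@@@@,,@,,
[1] ,,,,,,,,,,,,@@@@@
[2] @,,,,,,,,,,@,,,,,
[3] @@,,,,,,,,@@@,,,@

6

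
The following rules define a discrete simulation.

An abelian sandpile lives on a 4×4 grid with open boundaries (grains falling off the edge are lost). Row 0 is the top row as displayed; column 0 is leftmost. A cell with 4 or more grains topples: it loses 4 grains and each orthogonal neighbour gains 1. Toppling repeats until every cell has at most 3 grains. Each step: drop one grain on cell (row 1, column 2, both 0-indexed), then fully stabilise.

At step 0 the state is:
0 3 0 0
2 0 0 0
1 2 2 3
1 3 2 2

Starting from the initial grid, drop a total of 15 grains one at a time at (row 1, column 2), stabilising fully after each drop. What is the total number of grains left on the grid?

step 0: 0 3 0 0
2 0 0 0
1 2 2 3
1 3 2 2
step 1: 0 3 0 0
2 0 1 0
1 2 2 3
1 3 2 2
step 2: 0 3 0 0
2 0 2 0
1 2 2 3
1 3 2 2
step 3: 0 3 0 0
2 0 3 0
1 2 2 3
1 3 2 2
step 4: 0 3 1 0
2 1 0 1
1 2 3 3
1 3 2 2
step 5: 0 3 1 0
2 1 1 1
1 2 3 3
1 3 2 2
step 6: 0 3 1 0
2 1 2 1
1 2 3 3
1 3 2 2
step 7: 0 3 1 0
2 1 3 1
1 2 3 3
1 3 2 2
step 8: 0 3 2 0
2 2 1 3
1 3 1 0
1 3 3 3
step 9: 0 3 2 0
2 2 2 3
1 3 1 0
1 3 3 3
step 10: 0 3 2 0
2 2 3 3
1 3 1 0
1 3 3 3
step 11: 0 3 3 1
2 3 1 0
1 3 2 1
1 3 3 3
step 12: 0 3 3 1
2 3 2 0
1 3 2 1
1 3 3 3
step 13: 0 3 3 1
2 3 3 0
1 3 2 1
1 3 3 3
step 14: 1 1 1 2
3 2 3 1
2 2 1 3
2 1 2 0
step 15: 1 1 2 2
3 3 0 2
2 2 2 3
2 1 2 0

28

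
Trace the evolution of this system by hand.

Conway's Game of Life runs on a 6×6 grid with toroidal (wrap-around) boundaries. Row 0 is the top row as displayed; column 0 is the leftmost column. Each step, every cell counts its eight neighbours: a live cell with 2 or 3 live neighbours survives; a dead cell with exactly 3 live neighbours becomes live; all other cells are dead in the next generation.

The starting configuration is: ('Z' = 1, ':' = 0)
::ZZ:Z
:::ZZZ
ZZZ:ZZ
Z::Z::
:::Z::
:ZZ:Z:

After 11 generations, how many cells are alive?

step 0: ::ZZ:Z
:::ZZZ
ZZZ:ZZ
Z::Z::
:::Z::
:ZZ:Z:
step 1: ZZ:::Z
::::::
:ZZ:::
Z::Z::
:Z:ZZ:
:Z::Z:
step 2: ZZ:::Z
::Z:::
:ZZ:::
Z::ZZ:
ZZ:ZZZ
:Z:ZZ:
step 3: ZZ:ZZZ
::Z:::
:ZZ:::
::::::
:Z::::
:::Z::
step 4: ZZ:ZZZ
::::ZZ
:ZZ:::
:ZZ:::
::::::
:Z:Z:Z
step 5: :Z:Z::
::::::
ZZZZ::
:ZZ:::
ZZ::::
:Z:Z:Z
step 6: Z:::Z:
Z::Z::
Z::Z::
:::Z::
::::::
:Z::Z:
step 7: ZZ:ZZ:
ZZ:ZZ:
::ZZZ:
::::::
::::::
:::::Z
step 8: :Z:Z::
Z:::::
:ZZ:ZZ
:::Z::
::::::
Z:::ZZ
step 9: :Z::Z:
Z::ZZZ
ZZZZZZ
::ZZZ:
::::ZZ
Z:::ZZ
step 10: :Z::::
::::::
::::::
::::::
Z:::::
Z::Z::
step 11: ::::::
::::::
::::::
::::::
::::::
ZZ::::

2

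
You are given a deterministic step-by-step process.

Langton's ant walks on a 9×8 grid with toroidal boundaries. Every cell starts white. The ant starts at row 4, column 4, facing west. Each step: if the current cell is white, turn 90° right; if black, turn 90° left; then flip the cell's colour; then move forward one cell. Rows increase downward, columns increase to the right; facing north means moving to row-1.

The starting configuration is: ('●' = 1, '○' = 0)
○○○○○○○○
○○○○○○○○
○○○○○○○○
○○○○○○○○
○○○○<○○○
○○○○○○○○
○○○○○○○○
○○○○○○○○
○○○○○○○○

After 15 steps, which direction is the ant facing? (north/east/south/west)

north

k=0  ○○○○○○○○
○○○○○○○○
○○○○○○○○
○○○○○○○○
○○○○<○○○
○○○○○○○○
○○○○○○○○
○○○○○○○○
○○○○○○○○
k=1  ○○○○○○○○
○○○○○○○○
○○○○○○○○
○○○○^○○○
○○○○●○○○
○○○○○○○○
○○○○○○○○
○○○○○○○○
○○○○○○○○
k=2  ○○○○○○○○
○○○○○○○○
○○○○○○○○
○○○○●>○○
○○○○●○○○
○○○○○○○○
○○○○○○○○
○○○○○○○○
○○○○○○○○
k=3  ○○○○○○○○
○○○○○○○○
○○○○○○○○
○○○○●●○○
○○○○●v○○
○○○○○○○○
○○○○○○○○
○○○○○○○○
○○○○○○○○
k=4  ○○○○○○○○
○○○○○○○○
○○○○○○○○
○○○○●●○○
○○○○<●○○
○○○○○○○○
○○○○○○○○
○○○○○○○○
○○○○○○○○
k=5  ○○○○○○○○
○○○○○○○○
○○○○○○○○
○○○○●●○○
○○○○○●○○
○○○○v○○○
○○○○○○○○
○○○○○○○○
○○○○○○○○
k=6  ○○○○○○○○
○○○○○○○○
○○○○○○○○
○○○○●●○○
○○○○○●○○
○○○<●○○○
○○○○○○○○
○○○○○○○○
○○○○○○○○
k=7  ○○○○○○○○
○○○○○○○○
○○○○○○○○
○○○○●●○○
○○○^○●○○
○○○●●○○○
○○○○○○○○
○○○○○○○○
○○○○○○○○
k=8  ○○○○○○○○
○○○○○○○○
○○○○○○○○
○○○○●●○○
○○○●>●○○
○○○●●○○○
○○○○○○○○
○○○○○○○○
○○○○○○○○
k=9  ○○○○○○○○
○○○○○○○○
○○○○○○○○
○○○○●●○○
○○○●●●○○
○○○●v○○○
○○○○○○○○
○○○○○○○○
○○○○○○○○
k=10  ○○○○○○○○
○○○○○○○○
○○○○○○○○
○○○○●●○○
○○○●●●○○
○○○●○>○○
○○○○○○○○
○○○○○○○○
○○○○○○○○
k=11  ○○○○○○○○
○○○○○○○○
○○○○○○○○
○○○○●●○○
○○○●●●○○
○○○●○●○○
○○○○○v○○
○○○○○○○○
○○○○○○○○
k=12  ○○○○○○○○
○○○○○○○○
○○○○○○○○
○○○○●●○○
○○○●●●○○
○○○●○●○○
○○○○<●○○
○○○○○○○○
○○○○○○○○
k=13  ○○○○○○○○
○○○○○○○○
○○○○○○○○
○○○○●●○○
○○○●●●○○
○○○●^●○○
○○○○●●○○
○○○○○○○○
○○○○○○○○
k=14  ○○○○○○○○
○○○○○○○○
○○○○○○○○
○○○○●●○○
○○○●●●○○
○○○●●>○○
○○○○●●○○
○○○○○○○○
○○○○○○○○
k=15  ○○○○○○○○
○○○○○○○○
○○○○○○○○
○○○○●●○○
○○○●●^○○
○○○●●○○○
○○○○●●○○
○○○○○○○○
○○○○○○○○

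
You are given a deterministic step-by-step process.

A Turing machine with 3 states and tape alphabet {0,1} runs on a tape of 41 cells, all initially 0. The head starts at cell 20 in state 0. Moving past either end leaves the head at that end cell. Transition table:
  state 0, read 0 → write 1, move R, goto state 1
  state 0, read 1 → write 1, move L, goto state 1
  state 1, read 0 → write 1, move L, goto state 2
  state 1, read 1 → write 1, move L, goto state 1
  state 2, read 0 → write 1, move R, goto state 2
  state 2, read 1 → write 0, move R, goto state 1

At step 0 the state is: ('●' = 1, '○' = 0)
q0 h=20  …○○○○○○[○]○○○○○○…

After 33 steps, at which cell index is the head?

15

t=0: q0 h=20  …○○○○○○[○]○○○○○○…
t=1: q1 h=21  …○○○○○●[○]○○○○○○…
t=2: q2 h=20  …○○○○○○[●]●○○○○○…
t=3: q1 h=21  …○○○○○○[●]○○○○○○…
t=4: q1 h=20  …○○○○○○[○]●○○○○○…
t=5: q2 h=19  …○○○○○○[○]●●○○○○…
t=6: q2 h=20  …○○○○○●[●]●○○○○○…
t=7: q1 h=21  …○○○○●○[●]○○○○○○…
t=8: q1 h=20  …○○○○○●[○]●○○○○○…
t=9: q2 h=19  …○○○○○○[●]●●○○○○…
t=10: q1 h=20  …○○○○○○[●]●○○○○○…
t=11: q1 h=19  …○○○○○○[○]●●○○○○…
t=12: q2 h=18  …○○○○○○[○]●●●○○○…
t=13: q2 h=19  …○○○○○●[●]●●○○○○…
t=14: q1 h=20  …○○○○●○[●]●○○○○○…
t=15: q1 h=19  …○○○○○●[○]●●○○○○…
t=16: q2 h=18  …○○○○○○[●]●●●○○○…
t=17: q1 h=19  …○○○○○○[●]●●○○○○…
t=18: q1 h=18  …○○○○○○[○]●●●○○○…
t=19: q2 h=17  …○○○○○○[○]●●●●○○…
t=20: q2 h=18  …○○○○○●[●]●●●○○○…
t=21: q1 h=19  …○○○○●○[●]●●○○○○…
t=22: q1 h=18  …○○○○○●[○]●●●○○○…
t=23: q2 h=17  …○○○○○○[●]●●●●○○…
t=24: q1 h=18  …○○○○○○[●]●●●○○○…
t=25: q1 h=17  …○○○○○○[○]●●●●○○…
t=26: q2 h=16  …○○○○○○[○]●●●●●○…
t=27: q2 h=17  …○○○○○●[●]●●●●○○…
t=28: q1 h=18  …○○○○●○[●]●●●○○○…
t=29: q1 h=17  …○○○○○●[○]●●●●○○…
t=30: q2 h=16  …○○○○○○[●]●●●●●○…
t=31: q1 h=17  …○○○○○○[●]●●●●○○…
t=32: q1 h=16  …○○○○○○[○]●●●●●○…
t=33: q2 h=15  …○○○○○○[○]●●●●●●…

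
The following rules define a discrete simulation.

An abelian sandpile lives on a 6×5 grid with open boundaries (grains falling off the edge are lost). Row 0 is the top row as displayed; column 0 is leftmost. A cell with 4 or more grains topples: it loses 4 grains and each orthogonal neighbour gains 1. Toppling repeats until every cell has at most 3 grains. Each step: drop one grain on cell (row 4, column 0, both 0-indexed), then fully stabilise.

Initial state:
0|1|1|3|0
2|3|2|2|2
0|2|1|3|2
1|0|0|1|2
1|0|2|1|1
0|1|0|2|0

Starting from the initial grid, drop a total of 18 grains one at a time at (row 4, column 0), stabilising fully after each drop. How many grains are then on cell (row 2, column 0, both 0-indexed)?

1

step 0: 0|1|1|3|0
2|3|2|2|2
0|2|1|3|2
1|0|0|1|2
1|0|2|1|1
0|1|0|2|0
step 1: 0|1|1|3|0
2|3|2|2|2
0|2|1|3|2
1|0|0|1|2
2|0|2|1|1
0|1|0|2|0
step 2: 0|1|1|3|0
2|3|2|2|2
0|2|1|3|2
1|0|0|1|2
3|0|2|1|1
0|1|0|2|0
step 3: 0|1|1|3|0
2|3|2|2|2
0|2|1|3|2
2|0|0|1|2
0|1|2|1|1
1|1|0|2|0
step 4: 0|1|1|3|0
2|3|2|2|2
0|2|1|3|2
2|0|0|1|2
1|1|2|1|1
1|1|0|2|0
step 5: 0|1|1|3|0
2|3|2|2|2
0|2|1|3|2
2|0|0|1|2
2|1|2|1|1
1|1|0|2|0
step 6: 0|1|1|3|0
2|3|2|2|2
0|2|1|3|2
2|0|0|1|2
3|1|2|1|1
1|1|0|2|0
step 7: 0|1|1|3|0
2|3|2|2|2
0|2|1|3|2
3|0|0|1|2
0|2|2|1|1
2|1|0|2|0
step 8: 0|1|1|3|0
2|3|2|2|2
0|2|1|3|2
3|0|0|1|2
1|2|2|1|1
2|1|0|2|0
step 9: 0|1|1|3|0
2|3|2|2|2
0|2|1|3|2
3|0|0|1|2
2|2|2|1|1
2|1|0|2|0
step 10: 0|1|1|3|0
2|3|2|2|2
0|2|1|3|2
3|0|0|1|2
3|2|2|1|1
2|1|0|2|0
step 11: 0|1|1|3|0
2|3|2|2|2
1|2|1|3|2
0|1|0|1|2
1|3|2|1|1
3|1|0|2|0
step 12: 0|1|1|3|0
2|3|2|2|2
1|2|1|3|2
0|1|0|1|2
2|3|2|1|1
3|1|0|2|0
step 13: 0|1|1|3|0
2|3|2|2|2
1|2|1|3|2
0|1|0|1|2
3|3|2|1|1
3|1|0|2|0
step 14: 0|1|1|3|0
2|3|2|2|2
1|2|1|3|2
1|2|0|1|2
2|0|3|1|1
0|3|0|2|0
step 15: 0|1|1|3|0
2|3|2|2|2
1|2|1|3|2
1|2|0|1|2
3|0|3|1|1
0|3|0|2|0
step 16: 0|1|1|3|0
2|3|2|2|2
1|2|1|3|2
2|2|0|1|2
0|1|3|1|1
1|3|0|2|0
step 17: 0|1|1|3|0
2|3|2|2|2
1|2|1|3|2
2|2|0|1|2
1|1|3|1|1
1|3|0|2|0
step 18: 0|1|1|3|0
2|3|2|2|2
1|2|1|3|2
2|2|0|1|2
2|1|3|1|1
1|3|0|2|0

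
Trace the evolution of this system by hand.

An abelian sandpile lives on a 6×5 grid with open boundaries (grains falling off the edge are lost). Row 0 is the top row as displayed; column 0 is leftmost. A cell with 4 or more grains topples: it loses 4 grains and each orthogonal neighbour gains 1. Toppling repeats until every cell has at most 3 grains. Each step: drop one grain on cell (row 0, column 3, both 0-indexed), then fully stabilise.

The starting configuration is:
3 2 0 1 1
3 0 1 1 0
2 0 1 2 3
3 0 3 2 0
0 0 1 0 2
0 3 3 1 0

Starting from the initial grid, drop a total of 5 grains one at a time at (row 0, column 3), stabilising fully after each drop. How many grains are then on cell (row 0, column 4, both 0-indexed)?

2

step 0: 3 2 0 1 1
3 0 1 1 0
2 0 1 2 3
3 0 3 2 0
0 0 1 0 2
0 3 3 1 0
step 1: 3 2 0 2 1
3 0 1 1 0
2 0 1 2 3
3 0 3 2 0
0 0 1 0 2
0 3 3 1 0
step 2: 3 2 0 3 1
3 0 1 1 0
2 0 1 2 3
3 0 3 2 0
0 0 1 0 2
0 3 3 1 0
step 3: 3 2 1 0 2
3 0 1 2 0
2 0 1 2 3
3 0 3 2 0
0 0 1 0 2
0 3 3 1 0
step 4: 3 2 1 1 2
3 0 1 2 0
2 0 1 2 3
3 0 3 2 0
0 0 1 0 2
0 3 3 1 0
step 5: 3 2 1 2 2
3 0 1 2 0
2 0 1 2 3
3 0 3 2 0
0 0 1 0 2
0 3 3 1 0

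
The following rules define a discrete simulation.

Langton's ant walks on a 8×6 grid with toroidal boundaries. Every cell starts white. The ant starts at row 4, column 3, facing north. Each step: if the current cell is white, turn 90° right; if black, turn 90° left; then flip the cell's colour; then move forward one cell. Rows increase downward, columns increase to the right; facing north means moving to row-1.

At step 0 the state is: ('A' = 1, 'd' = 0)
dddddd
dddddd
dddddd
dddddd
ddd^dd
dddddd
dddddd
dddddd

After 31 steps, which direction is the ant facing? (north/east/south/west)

west

t=0: dddddd
dddddd
dddddd
dddddd
ddd^dd
dddddd
dddddd
dddddd
t=1: dddddd
dddddd
dddddd
dddddd
dddA>d
dddddd
dddddd
dddddd
t=2: dddddd
dddddd
dddddd
dddddd
dddAAd
ddddvd
dddddd
dddddd
t=3: dddddd
dddddd
dddddd
dddddd
dddAAd
ddd<Ad
dddddd
dddddd
t=4: dddddd
dddddd
dddddd
dddddd
ddd^Ad
dddAAd
dddddd
dddddd
t=5: dddddd
dddddd
dddddd
dddddd
dd<dAd
dddAAd
dddddd
dddddd
t=6: dddddd
dddddd
dddddd
dd^ddd
ddAdAd
dddAAd
dddddd
dddddd
t=7: dddddd
dddddd
dddddd
ddA>dd
ddAdAd
dddAAd
dddddd
dddddd
t=8: dddddd
dddddd
dddddd
ddAAdd
ddAvAd
dddAAd
dddddd
dddddd
t=9: dddddd
dddddd
dddddd
ddAAdd
dd<AAd
dddAAd
dddddd
dddddd
t=10: dddddd
dddddd
dddddd
ddAAdd
dddAAd
ddvAAd
dddddd
dddddd
t=11: dddddd
dddddd
dddddd
ddAAdd
dddAAd
d<AAAd
dddddd
dddddd
t=12: dddddd
dddddd
dddddd
ddAAdd
d^dAAd
dAAAAd
dddddd
dddddd
t=13: dddddd
dddddd
dddddd
ddAAdd
dA>AAd
dAAAAd
dddddd
dddddd
t=14: dddddd
dddddd
dddddd
ddAAdd
dAAAAd
dAvAAd
dddddd
dddddd
t=15: dddddd
dddddd
dddddd
ddAAdd
dAAAAd
dAd>Ad
dddddd
dddddd
t=16: dddddd
dddddd
dddddd
ddAAdd
dAA^Ad
dAddAd
dddddd
dddddd
t=17: dddddd
dddddd
dddddd
ddAAdd
dA<dAd
dAddAd
dddddd
dddddd
t=18: dddddd
dddddd
dddddd
ddAAdd
dAddAd
dAvdAd
dddddd
dddddd
t=19: dddddd
dddddd
dddddd
ddAAdd
dAddAd
d<AdAd
dddddd
dddddd
t=20: dddddd
dddddd
dddddd
ddAAdd
dAddAd
ddAdAd
dvdddd
dddddd
t=21: dddddd
dddddd
dddddd
ddAAdd
dAddAd
ddAdAd
<Adddd
dddddd
t=22: dddddd
dddddd
dddddd
ddAAdd
dAddAd
^dAdAd
AAdddd
dddddd
t=23: dddddd
dddddd
dddddd
ddAAdd
dAddAd
A>AdAd
AAdddd
dddddd
t=24: dddddd
dddddd
dddddd
ddAAdd
dAddAd
AAAdAd
Avdddd
dddddd
t=25: dddddd
dddddd
dddddd
ddAAdd
dAddAd
AAAdAd
Ad>ddd
dddddd
t=26: dddddd
dddddd
dddddd
ddAAdd
dAddAd
AAAdAd
AdAddd
ddvddd
t=27: dddddd
dddddd
dddddd
ddAAdd
dAddAd
AAAdAd
AdAddd
d<Addd
t=28: dddddd
dddddd
dddddd
ddAAdd
dAddAd
AAAdAd
A^Addd
dAAddd
t=29: dddddd
dddddd
dddddd
ddAAdd
dAddAd
AAAdAd
AA>ddd
dAAddd
t=30: dddddd
dddddd
dddddd
ddAAdd
dAddAd
AA^dAd
AAdddd
dAAddd
t=31: dddddd
dddddd
dddddd
ddAAdd
dAddAd
A<ddAd
AAdddd
dAAddd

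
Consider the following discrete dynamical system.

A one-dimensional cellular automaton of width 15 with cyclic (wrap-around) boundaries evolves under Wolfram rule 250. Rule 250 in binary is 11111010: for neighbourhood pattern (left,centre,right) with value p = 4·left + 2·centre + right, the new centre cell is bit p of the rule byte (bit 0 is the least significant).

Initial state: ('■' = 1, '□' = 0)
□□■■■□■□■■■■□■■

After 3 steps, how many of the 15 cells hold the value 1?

gen 0: □□■■■□■□■■■■□■■
gen 1: ■■■■■■□■■■■■■■■
gen 2: ■■■■■■■■■■■■■■■
gen 3: ■■■■■■■■■■■■■■■

15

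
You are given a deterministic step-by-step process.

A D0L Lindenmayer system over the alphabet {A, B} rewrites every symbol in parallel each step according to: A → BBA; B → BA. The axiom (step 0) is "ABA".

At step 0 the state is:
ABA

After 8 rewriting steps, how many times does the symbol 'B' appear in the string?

step 0: ABA
step 1: BBABABBA
step 2: BABABBABABBABABABBA
step 3: BABBABABBABABABBABABBABABABBABABBABABBABABABBA
step 4: BABBABABABBABABBABABABBABABBABABBABABABBABABBABABABBABABBABABBABABABBABABBABABABBABABBABABABBABABBABABBABABABBA
step 5: BABBABABABBABABBABABBABABABBABABBABABABBABABBABABBABABABBA…BABBABABBABABABBABABBABABABBABABBABABABBABABBABABBABABABBA  (len 268)
step 6: BABBABABABBABABBABABBABABABBABABBABABABBABABBABABABBABABBA…BABBABABBABABABBABABBABABABBABABBABABABBABABBABABBABABABBA  (len 647)
step 7: BABBABABABBABABBABABBABABABBABABBABABABBABABBABABABBABABBA…BABBABABBABABABBABABBABABABBABABBABABABBABABBABABBABABABBA  (len 1562)
step 8: BABBABABABBABABBABABBABABABBABABBABABABBABABBABABABBABABBA…BABBABABBABABABBABABBABABABBABABBABABABBABABBABABBABABABBA  (len 3771)

2209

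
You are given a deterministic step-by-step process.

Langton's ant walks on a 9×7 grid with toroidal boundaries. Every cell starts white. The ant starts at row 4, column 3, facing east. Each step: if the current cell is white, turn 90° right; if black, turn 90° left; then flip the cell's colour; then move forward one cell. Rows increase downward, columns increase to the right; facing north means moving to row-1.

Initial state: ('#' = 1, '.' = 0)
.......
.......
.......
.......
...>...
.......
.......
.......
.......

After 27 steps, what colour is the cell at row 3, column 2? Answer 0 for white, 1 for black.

gen 0: .......
.......
.......
.......
...>...
.......
.......
.......
.......
gen 1: .......
.......
.......
.......
...#...
...v...
.......
.......
.......
gen 2: .......
.......
.......
.......
...#...
..<#...
.......
.......
.......
gen 3: .......
.......
.......
.......
..^#...
..##...
.......
.......
.......
gen 4: .......
.......
.......
.......
..#>...
..##...
.......
.......
.......
gen 5: .......
.......
.......
...^...
..#....
..##...
.......
.......
.......
gen 6: .......
.......
.......
...#>..
..#....
..##...
.......
.......
.......
gen 7: .......
.......
.......
...##..
..#.v..
..##...
.......
.......
.......
gen 8: .......
.......
.......
...##..
..#<#..
..##...
.......
.......
.......
gen 9: .......
.......
.......
...^#..
..###..
..##...
.......
.......
.......
gen 10: .......
.......
.......
..<.#..
..###..
..##...
.......
.......
.......
gen 11: .......
.......
..^....
..#.#..
..###..
..##...
.......
.......
.......
gen 12: .......
.......
..#>...
..#.#..
..###..
..##...
.......
.......
.......
gen 13: .......
.......
..##...
..#v#..
..###..
..##...
.......
.......
.......
gen 14: .......
.......
..##...
..<##..
..###..
..##...
.......
.......
.......
gen 15: .......
.......
..##...
...##..
..v##..
..##...
.......
.......
.......
gen 16: .......
.......
..##...
...##..
...>#..
..##...
.......
.......
.......
gen 17: .......
.......
..##...
...^#..
....#..
..##...
.......
.......
.......
gen 18: .......
.......
..##...
..<.#..
....#..
..##...
.......
.......
.......
gen 19: .......
.......
..^#...
..#.#..
....#..
..##...
.......
.......
.......
gen 20: .......
.......
.<.#...
..#.#..
....#..
..##...
.......
.......
.......
gen 21: .......
.^.....
.#.#...
..#.#..
....#..
..##...
.......
.......
.......
gen 22: .......
.#>....
.#.#...
..#.#..
....#..
..##...
.......
.......
.......
gen 23: .......
.##....
.#v#...
..#.#..
....#..
..##...
.......
.......
.......
gen 24: .......
.##....
.<##...
..#.#..
....#..
..##...
.......
.......
.......
gen 25: .......
.##....
..##...
.v#.#..
....#..
..##...
.......
.......
.......
gen 26: .......
.##....
..##...
<##.#..
....#..
..##...
.......
.......
.......
gen 27: .......
.##....
^.##...
###.#..
....#..
..##...
.......
.......
.......

1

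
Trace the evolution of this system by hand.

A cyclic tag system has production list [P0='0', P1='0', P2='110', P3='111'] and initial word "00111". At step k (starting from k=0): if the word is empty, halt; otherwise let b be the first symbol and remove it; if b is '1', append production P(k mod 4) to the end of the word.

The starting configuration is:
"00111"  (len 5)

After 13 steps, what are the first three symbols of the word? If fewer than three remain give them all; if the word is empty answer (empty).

t=0: "00111"  (len 5)
t=1: "0111"  (len 4)
t=2: "111"  (len 3)
t=3: "11110"  (len 5)
t=4: "1110111"  (len 7)
t=5: "1101110"  (len 7)
t=6: "1011100"  (len 7)
t=7: "011100110"  (len 9)
t=8: "11100110"  (len 8)
t=9: "11001100"  (len 8)
t=10: "10011000"  (len 8)
t=11: "0011000110"  (len 10)
t=12: "011000110"  (len 9)
t=13: "11000110"  (len 8)

110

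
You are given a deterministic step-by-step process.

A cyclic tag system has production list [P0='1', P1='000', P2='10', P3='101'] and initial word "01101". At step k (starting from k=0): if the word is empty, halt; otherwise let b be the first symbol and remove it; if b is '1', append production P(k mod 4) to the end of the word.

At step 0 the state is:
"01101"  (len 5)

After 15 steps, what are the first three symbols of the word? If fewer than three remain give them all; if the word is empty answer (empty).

[0] "01101"  (len 5)
[1] "1101"  (len 4)
[2] "101000"  (len 6)
[3] "0100010"  (len 7)
[4] "100010"  (len 6)
[5] "000101"  (len 6)
[6] "00101"  (len 5)
[7] "0101"  (len 4)
[8] "101"  (len 3)
[9] "011"  (len 3)
[10] "11"  (len 2)
[11] "110"  (len 3)
[12] "10101"  (len 5)
[13] "01011"  (len 5)
[14] "1011"  (len 4)
[15] "01110"  (len 5)

011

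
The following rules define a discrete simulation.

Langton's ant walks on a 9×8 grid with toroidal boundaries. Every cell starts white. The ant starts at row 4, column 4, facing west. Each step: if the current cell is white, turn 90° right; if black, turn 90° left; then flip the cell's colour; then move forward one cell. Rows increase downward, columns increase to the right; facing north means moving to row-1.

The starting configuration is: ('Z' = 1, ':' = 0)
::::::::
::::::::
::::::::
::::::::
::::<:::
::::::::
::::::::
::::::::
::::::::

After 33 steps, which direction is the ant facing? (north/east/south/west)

north

k=0  ::::::::
::::::::
::::::::
::::::::
::::<:::
::::::::
::::::::
::::::::
::::::::
k=1  ::::::::
::::::::
::::::::
::::^:::
::::Z:::
::::::::
::::::::
::::::::
::::::::
k=2  ::::::::
::::::::
::::::::
::::Z>::
::::Z:::
::::::::
::::::::
::::::::
::::::::
k=3  ::::::::
::::::::
::::::::
::::ZZ::
::::Zv::
::::::::
::::::::
::::::::
::::::::
k=4  ::::::::
::::::::
::::::::
::::ZZ::
::::<Z::
::::::::
::::::::
::::::::
::::::::
k=5  ::::::::
::::::::
::::::::
::::ZZ::
:::::Z::
::::v:::
::::::::
::::::::
::::::::
k=6  ::::::::
::::::::
::::::::
::::ZZ::
:::::Z::
:::<Z:::
::::::::
::::::::
::::::::
k=7  ::::::::
::::::::
::::::::
::::ZZ::
:::^:Z::
:::ZZ:::
::::::::
::::::::
::::::::
k=8  ::::::::
::::::::
::::::::
::::ZZ::
:::Z>Z::
:::ZZ:::
::::::::
::::::::
::::::::
k=9  ::::::::
::::::::
::::::::
::::ZZ::
:::ZZZ::
:::Zv:::
::::::::
::::::::
::::::::
k=10  ::::::::
::::::::
::::::::
::::ZZ::
:::ZZZ::
:::Z:>::
::::::::
::::::::
::::::::
k=11  ::::::::
::::::::
::::::::
::::ZZ::
:::ZZZ::
:::Z:Z::
:::::v::
::::::::
::::::::
k=12  ::::::::
::::::::
::::::::
::::ZZ::
:::ZZZ::
:::Z:Z::
::::<Z::
::::::::
::::::::
k=13  ::::::::
::::::::
::::::::
::::ZZ::
:::ZZZ::
:::Z^Z::
::::ZZ::
::::::::
::::::::
k=14  ::::::::
::::::::
::::::::
::::ZZ::
:::ZZZ::
:::ZZ>::
::::ZZ::
::::::::
::::::::
k=15  ::::::::
::::::::
::::::::
::::ZZ::
:::ZZ^::
:::ZZ:::
::::ZZ::
::::::::
::::::::
k=16  ::::::::
::::::::
::::::::
::::ZZ::
:::Z<:::
:::ZZ:::
::::ZZ::
::::::::
::::::::
k=17  ::::::::
::::::::
::::::::
::::ZZ::
:::Z::::
:::Zv:::
::::ZZ::
::::::::
::::::::
k=18  ::::::::
::::::::
::::::::
::::ZZ::
:::Z::::
:::Z:>::
::::ZZ::
::::::::
::::::::
k=19  ::::::::
::::::::
::::::::
::::ZZ::
:::Z::::
:::Z:Z::
::::Zv::
::::::::
::::::::
k=20  ::::::::
::::::::
::::::::
::::ZZ::
:::Z::::
:::Z:Z::
::::Z:>:
::::::::
::::::::
k=21  ::::::::
::::::::
::::::::
::::ZZ::
:::Z::::
:::Z:Z::
::::Z:Z:
::::::v:
::::::::
k=22  ::::::::
::::::::
::::::::
::::ZZ::
:::Z::::
:::Z:Z::
::::Z:Z:
:::::<Z:
::::::::
k=23  ::::::::
::::::::
::::::::
::::ZZ::
:::Z::::
:::Z:Z::
::::Z^Z:
:::::ZZ:
::::::::
k=24  ::::::::
::::::::
::::::::
::::ZZ::
:::Z::::
:::Z:Z::
::::ZZ>:
:::::ZZ:
::::::::
k=25  ::::::::
::::::::
::::::::
::::ZZ::
:::Z::::
:::Z:Z^:
::::ZZ::
:::::ZZ:
::::::::
k=26  ::::::::
::::::::
::::::::
::::ZZ::
:::Z::::
:::Z:ZZ>
::::ZZ::
:::::ZZ:
::::::::
k=27  ::::::::
::::::::
::::::::
::::ZZ::
:::Z::::
:::Z:ZZZ
::::ZZ:v
:::::ZZ:
::::::::
k=28  ::::::::
::::::::
::::::::
::::ZZ::
:::Z::::
:::Z:ZZZ
::::ZZ<Z
:::::ZZ:
::::::::
k=29  ::::::::
::::::::
::::::::
::::ZZ::
:::Z::::
:::Z:Z^Z
::::ZZZZ
:::::ZZ:
::::::::
k=30  ::::::::
::::::::
::::::::
::::ZZ::
:::Z::::
:::Z:<:Z
::::ZZZZ
:::::ZZ:
::::::::
k=31  ::::::::
::::::::
::::::::
::::ZZ::
:::Z::::
:::Z:::Z
::::ZvZZ
:::::ZZ:
::::::::
k=32  ::::::::
::::::::
::::::::
::::ZZ::
:::Z::::
:::Z:::Z
::::Z:>Z
:::::ZZ:
::::::::
k=33  ::::::::
::::::::
::::::::
::::ZZ::
:::Z::::
:::Z::^Z
::::Z::Z
:::::ZZ:
::::::::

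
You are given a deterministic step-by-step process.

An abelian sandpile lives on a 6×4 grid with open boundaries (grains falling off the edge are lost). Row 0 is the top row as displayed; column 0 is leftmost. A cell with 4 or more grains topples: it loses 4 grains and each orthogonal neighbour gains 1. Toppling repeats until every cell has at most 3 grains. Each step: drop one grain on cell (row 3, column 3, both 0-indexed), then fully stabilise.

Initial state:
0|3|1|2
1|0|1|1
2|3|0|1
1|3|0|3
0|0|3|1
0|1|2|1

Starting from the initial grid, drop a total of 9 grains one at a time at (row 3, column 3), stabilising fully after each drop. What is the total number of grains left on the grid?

34

step 0: 0|3|1|2
1|0|1|1
2|3|0|1
1|3|0|3
0|0|3|1
0|1|2|1
step 1: 0|3|1|2
1|0|1|1
2|3|0|2
1|3|1|0
0|0|3|2
0|1|2|1
step 2: 0|3|1|2
1|0|1|1
2|3|0|2
1|3|1|1
0|0|3|2
0|1|2|1
step 3: 0|3|1|2
1|0|1|1
2|3|0|2
1|3|1|2
0|0|3|2
0|1|2|1
step 4: 0|3|1|2
1|0|1|1
2|3|0|2
1|3|1|3
0|0|3|2
0|1|2|1
step 5: 0|3|1|2
1|0|1|1
2|3|0|3
1|3|2|0
0|0|3|3
0|1|2|1
step 6: 0|3|1|2
1|0|1|1
2|3|0|3
1|3|2|1
0|0|3|3
0|1|2|1
step 7: 0|3|1|2
1|0|1|1
2|3|0|3
1|3|2|2
0|0|3|3
0|1|2|1
step 8: 0|3|1|2
1|0|1|1
2|3|0|3
1|3|2|3
0|0|3|3
0|1|2|1
step 9: 0|3|1|2
1|1|1|2
3|0|3|0
2|1|1|3
0|2|1|1
0|1|3|2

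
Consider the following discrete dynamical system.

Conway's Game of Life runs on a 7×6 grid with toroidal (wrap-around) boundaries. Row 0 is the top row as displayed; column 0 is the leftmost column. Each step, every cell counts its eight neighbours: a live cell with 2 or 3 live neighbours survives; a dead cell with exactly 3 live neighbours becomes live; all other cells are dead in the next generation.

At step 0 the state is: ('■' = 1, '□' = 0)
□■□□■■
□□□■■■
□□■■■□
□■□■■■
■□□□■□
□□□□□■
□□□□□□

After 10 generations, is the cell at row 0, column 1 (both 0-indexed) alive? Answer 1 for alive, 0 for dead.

0) □■□□■■
□□□■■■
□□■■■□
□■□■■■
■□□□■□
□□□□□■
□□□□□□
1) ■□□■□■
■□□□□□
■□□□□□
■■□□□□
■□□■□□
□□□□□■
■□□□■■
2) □■□□□□
■■□□□□
■□□□□■
■■□□□■
■■□□□■
□□□□□□
□□□□□□
3) ■■□□□□
□■□□□■
□□□□□□
□□□□■□
□■□□□■
■□□□□□
□□□□□□
4) ■■□□□□
□■□□□□
□□□□□□
□□□□□□
■□□□□■
■□□□□□
■■□□□□
5) □□■□□□
■■□□□□
□□□□□□
□□□□□□
■□□□□■
□□□□□□
□□□□□■
6) ■■□□□□
□■□□□□
□□□□□□
□□□□□□
□□□□□□
■□□□□■
□□□□□□
7) ■■□□□□
■■□□□□
□□□□□□
□□□□□□
□□□□□□
□□□□□□
□■□□□■
8) □□■□□■
■■□□□□
□□□□□□
□□□□□□
□□□□□□
□□□□□□
□■□□□□
9) □□■□□□
■■□□□□
□□□□□□
□□□□□□
□□□□□□
□□□□□□
□□□□□□
10) □■□□□□
□■□□□□
□□□□□□
□□□□□□
□□□□□□
□□□□□□
□□□□□□

1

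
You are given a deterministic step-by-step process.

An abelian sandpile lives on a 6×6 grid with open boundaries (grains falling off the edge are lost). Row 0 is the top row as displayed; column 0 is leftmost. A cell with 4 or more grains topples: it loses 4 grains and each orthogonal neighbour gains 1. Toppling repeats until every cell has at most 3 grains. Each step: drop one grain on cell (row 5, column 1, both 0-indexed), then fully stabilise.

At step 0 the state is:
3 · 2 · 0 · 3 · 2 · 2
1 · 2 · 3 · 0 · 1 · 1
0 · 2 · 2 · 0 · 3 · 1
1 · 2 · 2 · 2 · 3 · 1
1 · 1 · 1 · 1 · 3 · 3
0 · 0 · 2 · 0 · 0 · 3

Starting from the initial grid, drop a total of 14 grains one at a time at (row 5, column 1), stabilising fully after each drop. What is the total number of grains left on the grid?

61

k=0  3 · 2 · 0 · 3 · 2 · 2
1 · 2 · 3 · 0 · 1 · 1
0 · 2 · 2 · 0 · 3 · 1
1 · 2 · 2 · 2 · 3 · 1
1 · 1 · 1 · 1 · 3 · 3
0 · 0 · 2 · 0 · 0 · 3
k=1  3 · 2 · 0 · 3 · 2 · 2
1 · 2 · 3 · 0 · 1 · 1
0 · 2 · 2 · 0 · 3 · 1
1 · 2 · 2 · 2 · 3 · 1
1 · 1 · 1 · 1 · 3 · 3
0 · 1 · 2 · 0 · 0 · 3
k=2  3 · 2 · 0 · 3 · 2 · 2
1 · 2 · 3 · 0 · 1 · 1
0 · 2 · 2 · 0 · 3 · 1
1 · 2 · 2 · 2 · 3 · 1
1 · 1 · 1 · 1 · 3 · 3
0 · 2 · 2 · 0 · 0 · 3
k=3  3 · 2 · 0 · 3 · 2 · 2
1 · 2 · 3 · 0 · 1 · 1
0 · 2 · 2 · 0 · 3 · 1
1 · 2 · 2 · 2 · 3 · 1
1 · 1 · 1 · 1 · 3 · 3
0 · 3 · 2 · 0 · 0 · 3
k=4  3 · 2 · 0 · 3 · 2 · 2
1 · 2 · 3 · 0 · 1 · 1
0 · 2 · 2 · 0 · 3 · 1
1 · 2 · 2 · 2 · 3 · 1
1 · 2 · 1 · 1 · 3 · 3
1 · 0 · 3 · 0 · 0 · 3
k=5  3 · 2 · 0 · 3 · 2 · 2
1 · 2 · 3 · 0 · 1 · 1
0 · 2 · 2 · 0 · 3 · 1
1 · 2 · 2 · 2 · 3 · 1
1 · 2 · 1 · 1 · 3 · 3
1 · 1 · 3 · 0 · 0 · 3
k=6  3 · 2 · 0 · 3 · 2 · 2
1 · 2 · 3 · 0 · 1 · 1
0 · 2 · 2 · 0 · 3 · 1
1 · 2 · 2 · 2 · 3 · 1
1 · 2 · 1 · 1 · 3 · 3
1 · 2 · 3 · 0 · 0 · 3
k=7  3 · 2 · 0 · 3 · 2 · 2
1 · 2 · 3 · 0 · 1 · 1
0 · 2 · 2 · 0 · 3 · 1
1 · 2 · 2 · 2 · 3 · 1
1 · 2 · 1 · 1 · 3 · 3
1 · 3 · 3 · 0 · 0 · 3
k=8  3 · 2 · 0 · 3 · 2 · 2
1 · 2 · 3 · 0 · 1 · 1
0 · 2 · 2 · 0 · 3 · 1
1 · 2 · 2 · 2 · 3 · 1
1 · 3 · 2 · 1 · 3 · 3
2 · 1 · 0 · 1 · 0 · 3
k=9  3 · 2 · 0 · 3 · 2 · 2
1 · 2 · 3 · 0 · 1 · 1
0 · 2 · 2 · 0 · 3 · 1
1 · 2 · 2 · 2 · 3 · 1
1 · 3 · 2 · 1 · 3 · 3
2 · 2 · 0 · 1 · 0 · 3
k=10  3 · 2 · 0 · 3 · 2 · 2
1 · 2 · 3 · 0 · 1 · 1
0 · 2 · 2 · 0 · 3 · 1
1 · 2 · 2 · 2 · 3 · 1
1 · 3 · 2 · 1 · 3 · 3
2 · 3 · 0 · 1 · 0 · 3
k=11  3 · 2 · 0 · 3 · 2 · 2
1 · 2 · 3 · 0 · 1 · 1
0 · 2 · 2 · 0 · 3 · 1
1 · 3 · 2 · 2 · 3 · 1
2 · 0 · 3 · 1 · 3 · 3
3 · 1 · 1 · 1 · 0 · 3
k=12  3 · 2 · 0 · 3 · 2 · 2
1 · 2 · 3 · 0 · 1 · 1
0 · 2 · 2 · 0 · 3 · 1
1 · 3 · 2 · 2 · 3 · 1
2 · 0 · 3 · 1 · 3 · 3
3 · 2 · 1 · 1 · 0 · 3
k=13  3 · 2 · 0 · 3 · 2 · 2
1 · 2 · 3 · 0 · 1 · 1
0 · 2 · 2 · 0 · 3 · 1
1 · 3 · 2 · 2 · 3 · 1
2 · 0 · 3 · 1 · 3 · 3
3 · 3 · 1 · 1 · 0 · 3
k=14  3 · 2 · 0 · 3 · 2 · 2
1 · 2 · 3 · 0 · 1 · 1
0 · 2 · 2 · 0 · 3 · 1
1 · 3 · 2 · 2 · 3 · 1
3 · 1 · 3 · 1 · 3 · 3
0 · 1 · 2 · 1 · 0 · 3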